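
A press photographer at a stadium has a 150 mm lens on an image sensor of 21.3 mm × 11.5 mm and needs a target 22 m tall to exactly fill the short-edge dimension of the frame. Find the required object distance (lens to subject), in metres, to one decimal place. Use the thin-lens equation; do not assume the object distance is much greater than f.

287.1 m

W: 22 m = 22000 mm.
Magnification m = h/W = dᵢ/dₒ; combined with 1/f = 1/dₒ + 1/dᵢ this gives dₒ = f·(1 + W/h).
dₒ = 150 mm × (1 + 22000/11.5) = 150 × 1914.0435 ≈ 287106.522 mm = 287.107 m.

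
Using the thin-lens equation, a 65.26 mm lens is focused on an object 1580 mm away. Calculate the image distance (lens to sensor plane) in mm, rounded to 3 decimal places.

1/dᵢ = 1/f − 1/dₒ = 1/65.26 − 1/1580 = 0.0146904 mm⁻¹.
dᵢ = 1/0.0146904 ≈ 68.0716 mm.

68.072 mm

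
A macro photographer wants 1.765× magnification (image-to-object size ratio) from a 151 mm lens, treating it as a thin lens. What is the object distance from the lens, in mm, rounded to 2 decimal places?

236.55 mm

With m = dᵢ/dₒ and 1/f = 1/dₒ + 1/dᵢ, substituting dᵢ = m·dₒ gives 1/f = (1 + 1/m)/dₒ, hence dₒ = f·(1 + 1/m).
dₒ = 151 × (1 + 1/1.765) = 151 × 1.56657 ≈ 236.552 mm.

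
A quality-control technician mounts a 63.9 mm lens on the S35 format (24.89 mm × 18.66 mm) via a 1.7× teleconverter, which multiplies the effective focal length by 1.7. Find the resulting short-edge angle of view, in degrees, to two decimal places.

Effective focal length f = 63.9 × 1.7 = 108.63 mm.
α = 2·arctan(18.66 / (2 × 108.63)) = 2·arctan(0.08589) ≈ 9.8179°.

9.82°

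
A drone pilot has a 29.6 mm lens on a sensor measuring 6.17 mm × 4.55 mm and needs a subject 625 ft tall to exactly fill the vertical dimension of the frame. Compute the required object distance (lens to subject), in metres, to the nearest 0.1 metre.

W: 625 ft × 304.8 mm/ft = 190499.99 mm.
Magnification m = h/W = dᵢ/dₒ; combined with 1/f = 1/dₒ + 1/dᵢ this gives dₒ = f·(1 + W/h).
dₒ = 29.6 mm × (1 + 190500/4.55) = 29.6 × 41869.1305 ≈ 1239326.264 mm = 1239.33 m.

1239.3 m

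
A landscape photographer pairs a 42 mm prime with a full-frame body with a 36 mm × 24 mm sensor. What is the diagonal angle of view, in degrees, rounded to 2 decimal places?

54.50°

Sensor diagonal = √(36² + 24²) = √1872.0000 ≈ 43.2666 mm.
Angle of view α = 2·arctan(d/2f) with d = 43.2666 mm and f = 42 mm.
d/2f = 0.51508; arctan(0.51508) ≈ 27.2520°, so α ≈ 54.5041°.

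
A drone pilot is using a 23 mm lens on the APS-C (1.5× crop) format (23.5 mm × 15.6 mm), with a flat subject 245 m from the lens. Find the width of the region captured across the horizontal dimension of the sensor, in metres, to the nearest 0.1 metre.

dₒ: 245 m = 245000 mm.
Similar triangles through the lens centre give W/dₒ = w/dᵢ; with 1/f = 1/dₒ + 1/dᵢ this gives W = w·(dₒ − f)/f.
W = 23.5 mm × (245000 − 23) / 23 = 23.5 × 10651.1739 ≈ 250302.587 mm = 250.303 m.

250.3 m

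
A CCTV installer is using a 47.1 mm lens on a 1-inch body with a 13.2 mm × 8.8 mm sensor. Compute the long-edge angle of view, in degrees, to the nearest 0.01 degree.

Angle of view α = 2·arctan(w/2f) with w = 13.2 mm and f = 47.1 mm.
w/2f = 0.14013; arctan(0.14013) ≈ 7.9768°, so α ≈ 15.9535°.

15.95°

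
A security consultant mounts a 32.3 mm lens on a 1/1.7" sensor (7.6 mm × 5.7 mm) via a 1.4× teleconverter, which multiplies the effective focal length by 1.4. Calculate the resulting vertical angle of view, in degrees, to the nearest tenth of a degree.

7.2°

Effective focal length f = 32.3 × 1.4 = 45.22 mm.
α = 2·arctan(5.7 / (2 × 45.22)) = 2·arctan(0.06303) ≈ 7.2126°.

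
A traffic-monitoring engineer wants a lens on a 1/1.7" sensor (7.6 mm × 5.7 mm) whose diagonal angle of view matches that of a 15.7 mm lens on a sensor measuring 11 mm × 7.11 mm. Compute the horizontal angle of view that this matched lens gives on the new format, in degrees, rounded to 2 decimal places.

36.91°

Sensor diagonal = √(11² + 7.11²) = √171.5521 ≈ 13.0978 mm.
Sensor diagonal = √(7.6² + 5.7²) = √90.2500 ≈ 9.5000 mm.
Equal diagonal AOV ⇒ f₂ = f₁ · 9.5000/13.0978 = 15.7 × 0.72531 ≈ 11.3874 mm.
Horizontal AOV on the new format = 2·arctan(7.6 / (2 × 11.3874)) = 2·arctan(0.33370) ≈ 36.9079°.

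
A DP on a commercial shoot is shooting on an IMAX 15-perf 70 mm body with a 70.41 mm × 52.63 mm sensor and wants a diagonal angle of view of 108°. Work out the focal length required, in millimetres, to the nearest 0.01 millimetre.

Sensor diagonal = √(70.41² + 52.63²) = √7727.4850 ≈ 87.9061 mm.
From α = 2·arctan(d/2f) we get f = d / (2·tan(α/2)).
With d = 87.9061 mm and α/2 = 54°, tan(α/2) ≈ 1.37638, so f ≈ 87.9061 / 2.75276 ≈ 31.9338 mm.

31.93 mm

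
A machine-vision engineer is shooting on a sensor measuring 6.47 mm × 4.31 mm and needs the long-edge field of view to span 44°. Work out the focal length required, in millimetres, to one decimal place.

From α = 2·arctan(w/2f) we get f = w / (2·tan(α/2)).
With w = 6.47 mm and α/2 = 22°, tan(α/2) ≈ 0.40403, so f ≈ 6.47 / 0.80805 ≈ 8.0069 mm.

8.0 mm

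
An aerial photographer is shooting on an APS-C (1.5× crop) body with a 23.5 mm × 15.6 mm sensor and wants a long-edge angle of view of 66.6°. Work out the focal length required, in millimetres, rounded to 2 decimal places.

17.89 mm

From α = 2·arctan(w/2f) we get f = w / (2·tan(α/2)).
With w = 23.5 mm and α/2 = 33.3°, tan(α/2) ≈ 0.65688, so f ≈ 23.5 / 1.31375 ≈ 17.8877 mm.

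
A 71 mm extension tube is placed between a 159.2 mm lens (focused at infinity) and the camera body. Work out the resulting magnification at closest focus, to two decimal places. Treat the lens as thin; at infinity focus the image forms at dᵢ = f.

0.45×

The tube moves the image plane from f to f + e, so dᵢ = 159.2 + 71 = 230.2 mm. Focus is achieved when 1/f = 1/dₒ + 1/dᵢ, giving dₒ = 1/(1/f − 1/(f+e)).
Magnification m = dᵢ/dₒ = (f+e)·(1/f − 1/(f+e)) = e/f = 71/159.2 ≈ 0.4460.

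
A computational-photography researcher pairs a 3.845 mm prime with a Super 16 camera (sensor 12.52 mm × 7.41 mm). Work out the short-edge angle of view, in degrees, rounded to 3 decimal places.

87.875°

Angle of view α = 2·arctan(h/2f) with h = 7.41 mm and f = 3.845 mm.
h/2f = 0.96359; arctan(0.96359) ≈ 43.9377°, so α ≈ 87.8754°.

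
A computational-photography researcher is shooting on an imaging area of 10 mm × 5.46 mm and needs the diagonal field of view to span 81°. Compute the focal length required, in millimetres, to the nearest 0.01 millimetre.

6.67 mm

Sensor diagonal = √(10² + 5.46²) = √129.8116 ≈ 11.3935 mm.
From α = 2·arctan(d/2f) we get f = d / (2·tan(α/2)).
With d = 11.3935 mm and α/2 = 40.5°, tan(α/2) ≈ 0.85408, so f ≈ 11.3935 / 1.70816 ≈ 6.6700 mm.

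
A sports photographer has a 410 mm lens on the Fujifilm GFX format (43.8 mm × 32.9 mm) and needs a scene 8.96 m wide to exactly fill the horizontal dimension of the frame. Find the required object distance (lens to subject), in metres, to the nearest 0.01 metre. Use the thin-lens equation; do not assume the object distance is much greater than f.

W: 8.96 m = 8960 mm.
Magnification m = w/W = dᵢ/dₒ; combined with 1/f = 1/dₒ + 1/dᵢ this gives dₒ = f·(1 + W/w).
dₒ = 410 mm × (1 + 8960/43.8) = 410 × 205.5662 ≈ 84282.146 mm = 84.2821 m.

84.28 m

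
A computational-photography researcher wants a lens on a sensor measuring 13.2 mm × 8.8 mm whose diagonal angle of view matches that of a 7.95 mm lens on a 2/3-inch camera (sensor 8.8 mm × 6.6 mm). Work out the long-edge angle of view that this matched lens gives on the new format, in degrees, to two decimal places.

59.85°

Sensor diagonal = √(8.8² + 6.6²) = √121.0000 ≈ 11.0000 mm.
Sensor diagonal = √(13.2² + 8.8²) = √251.6800 ≈ 15.8644 mm.
Equal diagonal AOV ⇒ f₂ = f₁ · 15.8644/11.0000 = 7.95 × 1.44222 ≈ 11.4657 mm.
Long-edge AOV on the new format = 2·arctan(13.2 / (2 × 11.4657)) = 2·arctan(0.57563) ≈ 59.8522°.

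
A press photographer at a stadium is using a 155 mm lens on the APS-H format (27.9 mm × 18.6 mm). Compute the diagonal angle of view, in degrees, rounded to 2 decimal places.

12.35°

Sensor diagonal = √(27.9² + 18.6²) = √1124.3700 ≈ 33.5316 mm.
Angle of view α = 2·arctan(d/2f) with d = 33.5316 mm and f = 155 mm.
d/2f = 0.10817; arctan(0.10817) ≈ 6.1735°, so α ≈ 12.3470°.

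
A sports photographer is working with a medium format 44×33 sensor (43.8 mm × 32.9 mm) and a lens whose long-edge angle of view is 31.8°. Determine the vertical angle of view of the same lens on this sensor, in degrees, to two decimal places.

From the long-edge AOV: f = 43.8 / (2·tan(15.9°)) = 43.8 / 0.56971 ≈ 76.8805 mm.
Vertical AOV = 2·arctan(32.9 / (2 × 76.8805)) = 2·arctan(0.21397) ≈ 24.1547°.

24.15°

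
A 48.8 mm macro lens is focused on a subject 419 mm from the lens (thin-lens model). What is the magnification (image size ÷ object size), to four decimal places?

Thin lens: 1/f = 1/dₒ + 1/dᵢ → 1/dᵢ = 1/48.8 − 1/419 = 0.0181052 mm⁻¹, so dᵢ ≈ 55.2328 mm.
Magnification m = dᵢ/dₒ = 55.2328/419 ≈ 0.13182.

0.1318×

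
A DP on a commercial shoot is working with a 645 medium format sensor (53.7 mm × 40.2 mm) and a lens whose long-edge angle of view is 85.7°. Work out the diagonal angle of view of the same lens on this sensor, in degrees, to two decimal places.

98.41°

From the long-edge AOV: f = 53.7 / (2·tan(42.85°)) = 53.7 / 1.85526 ≈ 28.9447 mm.
Sensor diagonal = √(53.7² + 40.2²) = √4499.7300 ≈ 67.0800 mm.
Diagonal AOV = 2·arctan(67.0800 / (2 × 28.9447)) = 2·arctan(1.15876) ≈ 98.4124°.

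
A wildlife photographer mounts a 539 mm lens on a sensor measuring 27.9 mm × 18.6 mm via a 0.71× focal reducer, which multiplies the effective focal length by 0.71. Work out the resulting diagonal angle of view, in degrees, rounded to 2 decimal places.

Effective focal length f = 539 × 0.71 = 382.69 mm.
Sensor diagonal = √(27.9² + 18.6²) = √1124.3700 ≈ 33.5316 mm.
α = 2·arctan(33.532 / (2 × 382.69)) = 2·arctan(0.04381) ≈ 5.0171°.

5.02°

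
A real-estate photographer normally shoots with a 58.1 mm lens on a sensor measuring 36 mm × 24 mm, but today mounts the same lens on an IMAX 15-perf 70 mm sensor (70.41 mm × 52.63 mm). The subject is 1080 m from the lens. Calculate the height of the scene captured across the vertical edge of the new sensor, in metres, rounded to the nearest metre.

978 m

The focal length stays 58.1 mm; the relevant sensor dimension is now h = 52.63 mm. Object distance dₒ = 1080 m = 1.08e+06 mm.
Thin-lens field height W = h·(dₒ − f)/f = 52.63 × (1.08e+06 − 58.1)/58.1 ≈ 978267.508 mm = 978.268 m.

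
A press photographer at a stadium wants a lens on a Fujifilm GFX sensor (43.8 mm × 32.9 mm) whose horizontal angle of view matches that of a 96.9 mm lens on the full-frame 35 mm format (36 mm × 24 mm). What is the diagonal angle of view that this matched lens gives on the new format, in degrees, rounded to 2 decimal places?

26.16°

Equal horizontal AOV ⇒ f₂ = f₁ · 43.8/36 = 96.9 × 1.21667 ≈ 117.8950 mm.
Sensor diagonal = √(43.8² + 32.9²) = √3000.8500 ≈ 54.7800 mm.
Diagonal AOV on the new format = 2·arctan(54.7800 / (2 × 117.8950)) = 2·arctan(0.23233) ≈ 26.1585°.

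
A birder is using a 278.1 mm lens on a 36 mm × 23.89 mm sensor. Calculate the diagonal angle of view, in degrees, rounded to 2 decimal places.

Sensor diagonal = √(36² + 23.89²) = √1866.7321 ≈ 43.2057 mm.
Angle of view α = 2·arctan(d/2f) with d = 43.2057 mm and f = 278.1 mm.
d/2f = 0.07768; arctan(0.07768) ≈ 4.4418°, so α ≈ 8.8836°.

8.88°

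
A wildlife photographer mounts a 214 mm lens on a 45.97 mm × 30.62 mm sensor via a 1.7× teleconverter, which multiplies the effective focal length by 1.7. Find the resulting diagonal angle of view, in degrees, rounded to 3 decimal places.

Effective focal length f = 214 × 1.7 = 363.8 mm.
Sensor diagonal = √(45.97² + 30.62²) = √3050.8253 ≈ 55.2343 mm.
α = 2·arctan(55.234 / (2 × 363.8)) = 2·arctan(0.07591) ≈ 8.6823°.

8.682°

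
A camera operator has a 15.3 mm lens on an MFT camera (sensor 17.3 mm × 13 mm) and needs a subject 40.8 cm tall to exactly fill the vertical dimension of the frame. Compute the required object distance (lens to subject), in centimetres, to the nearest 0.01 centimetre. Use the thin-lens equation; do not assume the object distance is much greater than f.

49.55 cm

W: 40.8 cm = 408 mm.
Magnification m = h/W = dᵢ/dₒ; combined with 1/f = 1/dₒ + 1/dᵢ this gives dₒ = f·(1 + W/h).
dₒ = 15.3 mm × (1 + 408/13) = 15.3 × 32.3846 ≈ 495.485 mm = 49.5485 cm.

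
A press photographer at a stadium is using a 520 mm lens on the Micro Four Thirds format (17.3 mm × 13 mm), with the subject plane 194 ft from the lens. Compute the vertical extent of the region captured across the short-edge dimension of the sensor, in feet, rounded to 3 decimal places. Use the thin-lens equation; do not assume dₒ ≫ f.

dₒ: 194 ft × 304.8 mm/ft = 59131.20 mm.
Similar triangles through the lens centre give W/dₒ = h/dᵢ; with 1/f = 1/dₒ + 1/dᵢ this gives W = h·(dₒ − f)/f.
W = 13 mm × (59131.2 − 520) / 520 = 13 × 112.7138 ≈ 1465.280 mm = 1465.280/304.8 ft = 4.80735 ft.

4.807 ft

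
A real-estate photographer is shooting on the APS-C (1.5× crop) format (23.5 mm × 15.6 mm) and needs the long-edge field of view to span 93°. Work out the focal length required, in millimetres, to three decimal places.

11.150 mm

From α = 2·arctan(w/2f) we get f = w / (2·tan(α/2)).
With w = 23.5 mm and α/2 = 46.5°, tan(α/2) ≈ 1.05378, so f ≈ 23.5 / 2.10756 ≈ 11.1503 mm.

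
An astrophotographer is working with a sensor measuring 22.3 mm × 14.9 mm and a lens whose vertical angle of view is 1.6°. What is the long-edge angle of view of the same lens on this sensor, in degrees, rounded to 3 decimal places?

2.394°

From the vertical AOV: f = 14.9 / (2·tan(0.8°)) = 14.9 / 0.02793 ≈ 533.5323 mm.
Long-edge AOV = 2·arctan(22.3 / (2 × 533.5323)) = 2·arctan(0.02090) ≈ 2.3944°.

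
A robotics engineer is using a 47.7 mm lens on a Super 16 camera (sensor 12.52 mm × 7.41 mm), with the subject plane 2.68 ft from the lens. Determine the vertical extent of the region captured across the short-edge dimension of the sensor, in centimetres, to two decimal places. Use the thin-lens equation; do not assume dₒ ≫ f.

11.95 cm

dₒ: 2.68 ft × 304.8 mm/ft = 816.86 mm.
Similar triangles through the lens centre give W/dₒ = h/dᵢ; with 1/f = 1/dₒ + 1/dᵢ this gives W = h·(dₒ − f)/f.
W = 7.41 mm × (816.864 − 47.7) / 47.7 = 7.41 × 16.1250 ≈ 119.486 mm = 11.9486 cm.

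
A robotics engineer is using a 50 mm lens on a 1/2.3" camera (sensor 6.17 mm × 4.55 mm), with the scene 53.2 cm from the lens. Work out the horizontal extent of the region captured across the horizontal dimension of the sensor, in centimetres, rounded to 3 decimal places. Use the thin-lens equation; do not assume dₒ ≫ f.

5.948 cm

dₒ: 53.2 cm = 532 mm.
Similar triangles through the lens centre give W/dₒ = w/dᵢ; with 1/f = 1/dₒ + 1/dᵢ this gives W = w·(dₒ − f)/f.
W = 6.17 mm × (532 − 50) / 50 = 6.17 × 9.6400 ≈ 59.479 mm = 5.94788 cm.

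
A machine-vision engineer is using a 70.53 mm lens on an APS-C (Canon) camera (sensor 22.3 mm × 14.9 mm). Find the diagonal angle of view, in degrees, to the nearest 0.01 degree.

21.53°

Sensor diagonal = √(22.3² + 14.9²) = √719.3000 ≈ 26.8198 mm.
Angle of view α = 2·arctan(d/2f) with d = 26.8198 mm and f = 70.53 mm.
d/2f = 0.19013; arctan(0.19013) ≈ 10.7652°, so α ≈ 21.5303°.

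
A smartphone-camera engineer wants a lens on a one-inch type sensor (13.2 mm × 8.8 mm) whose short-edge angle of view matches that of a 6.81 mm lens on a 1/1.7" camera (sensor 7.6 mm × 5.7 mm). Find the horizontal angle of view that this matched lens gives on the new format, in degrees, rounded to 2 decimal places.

64.24°

Equal short-edge AOV ⇒ f₂ = f₁ · 8.8/5.7 = 6.81 × 1.54386 ≈ 10.5137 mm.
Horizontal AOV on the new format = 2·arctan(13.2 / (2 × 10.5137)) = 2·arctan(0.62775) ≈ 64.2374°.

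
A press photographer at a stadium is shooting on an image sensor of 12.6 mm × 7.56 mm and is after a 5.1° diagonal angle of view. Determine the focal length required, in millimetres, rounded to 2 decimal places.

164.97 mm

Sensor diagonal = √(12.6² + 7.56²) = √215.9136 ≈ 14.6940 mm.
From α = 2·arctan(d/2f) we get f = d / (2·tan(α/2)).
With d = 14.6940 mm and α/2 = 2.55°, tan(α/2) ≈ 0.04454, so f ≈ 14.6940 / 0.08907 ≈ 164.9702 mm.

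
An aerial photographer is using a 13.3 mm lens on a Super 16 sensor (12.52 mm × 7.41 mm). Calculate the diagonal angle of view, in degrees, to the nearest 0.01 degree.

57.35°

Sensor diagonal = √(12.52² + 7.41²) = √211.6585 ≈ 14.5485 mm.
Angle of view α = 2·arctan(d/2f) with d = 14.5485 mm and f = 13.3 mm.
d/2f = 0.54694; arctan(0.54694) ≈ 28.6758°, so α ≈ 57.3516°.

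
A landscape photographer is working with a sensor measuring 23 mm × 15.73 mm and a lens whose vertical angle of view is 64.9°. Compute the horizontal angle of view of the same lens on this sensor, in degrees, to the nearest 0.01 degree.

85.83°

From the vertical AOV: f = 15.73 / (2·tan(32.45°)) = 15.73 / 1.27169 ≈ 12.3694 mm.
Horizontal AOV = 2·arctan(23 / (2 × 12.3694)) = 2·arctan(0.92971) ≈ 85.8281°.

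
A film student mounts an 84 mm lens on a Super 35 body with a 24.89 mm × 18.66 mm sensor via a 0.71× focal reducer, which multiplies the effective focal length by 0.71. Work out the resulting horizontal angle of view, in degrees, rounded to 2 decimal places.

Effective focal length f = 84 × 0.71 = 59.64 mm.
α = 2·arctan(24.89 / (2 × 59.64)) = 2·arctan(0.20867) ≈ 23.5734°.

23.57°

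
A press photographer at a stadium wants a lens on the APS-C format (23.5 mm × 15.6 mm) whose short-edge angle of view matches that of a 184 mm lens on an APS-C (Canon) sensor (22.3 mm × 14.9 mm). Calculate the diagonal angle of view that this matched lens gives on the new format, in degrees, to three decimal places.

Equal short-edge AOV ⇒ f₂ = f₁ · 15.6/14.9 = 184 × 1.04698 ≈ 192.6443 mm.
Sensor diagonal = √(23.5² + 15.6²) = √795.6100 ≈ 28.2066 mm.
Diagonal AOV on the new format = 2·arctan(28.2066 / (2 × 192.6443)) = 2·arctan(0.07321) ≈ 8.3742°.

8.374°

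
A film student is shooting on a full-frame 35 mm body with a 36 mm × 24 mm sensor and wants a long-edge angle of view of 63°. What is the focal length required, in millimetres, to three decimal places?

From α = 2·arctan(w/2f) we get f = w / (2·tan(α/2)).
With w = 36 mm and α/2 = 31.5°, tan(α/2) ≈ 0.61280, so f ≈ 36 / 1.22560 ≈ 29.3733 mm.

29.373 mm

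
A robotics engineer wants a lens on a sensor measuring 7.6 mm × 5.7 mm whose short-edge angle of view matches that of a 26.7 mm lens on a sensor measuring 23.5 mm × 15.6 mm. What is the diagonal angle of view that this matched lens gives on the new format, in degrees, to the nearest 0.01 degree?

51.92°

Equal short-edge AOV ⇒ f₂ = f₁ · 5.7/15.6 = 26.7 × 0.36538 ≈ 9.7558 mm.
Sensor diagonal = √(7.6² + 5.7²) = √90.2500 ≈ 9.5000 mm.
Diagonal AOV on the new format = 2·arctan(9.5000 / (2 × 9.7558)) = 2·arctan(0.48689) ≈ 51.9221°.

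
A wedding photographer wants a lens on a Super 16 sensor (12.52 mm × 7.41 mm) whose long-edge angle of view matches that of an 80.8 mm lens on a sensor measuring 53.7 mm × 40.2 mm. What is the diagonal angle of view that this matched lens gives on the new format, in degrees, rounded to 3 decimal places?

Equal long-edge AOV ⇒ f₂ = f₁ · 12.52/53.7 = 80.8 × 0.23315 ≈ 18.8383 mm.
Sensor diagonal = √(12.52² + 7.41²) = √211.6585 ≈ 14.5485 mm.
Diagonal AOV on the new format = 2·arctan(14.5485 / (2 × 18.8383)) = 2·arctan(0.38614) ≈ 42.2273°.

42.227°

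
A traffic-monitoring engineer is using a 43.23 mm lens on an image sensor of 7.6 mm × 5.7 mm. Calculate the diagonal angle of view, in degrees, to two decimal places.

12.54°

Sensor diagonal = √(7.6² + 5.7²) = √90.2500 ≈ 9.5000 mm.
Angle of view α = 2·arctan(d/2f) with d = 9.5000 mm and f = 43.23 mm.
d/2f = 0.10988; arctan(0.10988) ≈ 6.2704°, so α ≈ 12.5407°.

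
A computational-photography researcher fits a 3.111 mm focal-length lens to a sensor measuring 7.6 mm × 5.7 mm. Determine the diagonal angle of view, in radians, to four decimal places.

Sensor diagonal = √(7.6² + 5.7²) = √90.2500 ≈ 9.5000 mm.
Angle of view α = 2·arctan(d/2f) with d = 9.5000 mm and f = 3.111 mm.
d/2f = 1.52684; arctan(1.52684) ≈ 0.9910 rad, so α ≈ 1.9819 rad.

1.9819 rad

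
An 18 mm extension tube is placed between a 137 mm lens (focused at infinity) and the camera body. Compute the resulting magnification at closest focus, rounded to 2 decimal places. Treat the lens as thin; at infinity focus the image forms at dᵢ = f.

0.13×

The tube moves the image plane from f to f + e, so dᵢ = 137 + 18 = 155 mm. Focus is achieved when 1/f = 1/dₒ + 1/dᵢ, giving dₒ = 1/(1/f − 1/(f+e)).
Magnification m = dᵢ/dₒ = (f+e)·(1/f − 1/(f+e)) = e/f = 18/137 ≈ 0.1314.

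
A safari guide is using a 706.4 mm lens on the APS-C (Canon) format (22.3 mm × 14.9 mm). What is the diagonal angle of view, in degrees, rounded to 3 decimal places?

Sensor diagonal = √(22.3² + 14.9²) = √719.3000 ≈ 26.8198 mm.
Angle of view α = 2·arctan(d/2f) with d = 26.8198 mm and f = 706.4 mm.
d/2f = 0.01898; arctan(0.01898) ≈ 1.0875°, so α ≈ 2.1751°.

2.175°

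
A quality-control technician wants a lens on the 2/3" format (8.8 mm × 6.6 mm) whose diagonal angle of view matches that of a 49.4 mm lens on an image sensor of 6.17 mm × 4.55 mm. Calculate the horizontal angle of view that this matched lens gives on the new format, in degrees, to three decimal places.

7.104°

Sensor diagonal = √(6.17² + 4.55²) = √58.7714 ≈ 7.6663 mm.
Sensor diagonal = √(8.8² + 6.6²) = √121.0000 ≈ 11.0000 mm.
Equal diagonal AOV ⇒ f₂ = f₁ · 11.0000/7.6663 = 49.4 × 1.43486 ≈ 70.8821 mm.
Horizontal AOV on the new format = 2·arctan(8.8 / (2 × 70.8821)) = 2·arctan(0.06207) ≈ 7.1041°.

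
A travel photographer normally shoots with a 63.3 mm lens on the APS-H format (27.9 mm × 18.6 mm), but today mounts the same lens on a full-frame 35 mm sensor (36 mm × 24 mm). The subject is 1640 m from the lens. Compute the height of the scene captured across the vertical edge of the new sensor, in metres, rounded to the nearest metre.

622 m

The focal length stays 63.3 mm; the relevant sensor dimension is now h = 24 mm. Object distance dₒ = 1640 m = 1.64e+06 mm.
Thin-lens field height W = h·(dₒ − f)/f = 24 × (1.64e+06 − 63.3)/63.3 ≈ 621776.948 mm = 621.777 m.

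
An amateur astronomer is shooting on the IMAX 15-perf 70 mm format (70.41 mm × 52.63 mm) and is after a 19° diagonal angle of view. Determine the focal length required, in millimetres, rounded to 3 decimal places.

Sensor diagonal = √(70.41² + 52.63²) = √7727.4850 ≈ 87.9061 mm.
From α = 2·arctan(d/2f) we get f = d / (2·tan(α/2)).
With d = 87.9061 mm and α/2 = 9.5°, tan(α/2) ≈ 0.16734, so f ≈ 87.9061 / 0.33469 ≈ 262.6531 mm.

262.653 mm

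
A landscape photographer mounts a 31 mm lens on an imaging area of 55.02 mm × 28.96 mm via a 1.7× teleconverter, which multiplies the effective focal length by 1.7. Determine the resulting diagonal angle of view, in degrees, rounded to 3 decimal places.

Effective focal length f = 31 × 1.7 = 52.7 mm.
Sensor diagonal = √(55.02² + 28.96²) = √3865.8820 ≈ 62.1762 mm.
α = 2·arctan(62.176 / (2 × 52.7)) = 2·arctan(0.58991) ≈ 61.0733°.

61.073°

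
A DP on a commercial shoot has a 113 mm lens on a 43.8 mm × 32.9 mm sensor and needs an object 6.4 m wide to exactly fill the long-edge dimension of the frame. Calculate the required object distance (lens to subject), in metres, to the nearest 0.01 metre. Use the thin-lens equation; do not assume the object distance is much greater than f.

16.62 m

W: 6.4 m = 6400 mm.
Magnification m = w/W = dᵢ/dₒ; combined with 1/f = 1/dₒ + 1/dᵢ this gives dₒ = f·(1 + W/w).
dₒ = 113 mm × (1 + 6400/43.8) = 113 × 147.1187 ≈ 16624.416 mm = 16.6244 m.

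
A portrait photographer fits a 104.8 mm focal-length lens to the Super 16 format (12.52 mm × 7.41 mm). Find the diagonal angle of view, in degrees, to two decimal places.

7.94°

Sensor diagonal = √(12.52² + 7.41²) = √211.6585 ≈ 14.5485 mm.
Angle of view α = 2·arctan(d/2f) with d = 14.5485 mm and f = 104.8 mm.
d/2f = 0.06941; arctan(0.06941) ≈ 3.9706°, so α ≈ 7.9411°.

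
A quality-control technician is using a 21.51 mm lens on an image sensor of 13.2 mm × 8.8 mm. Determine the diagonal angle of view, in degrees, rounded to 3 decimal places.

Sensor diagonal = √(13.2² + 8.8²) = √251.6800 ≈ 15.8644 mm.
Angle of view α = 2·arctan(d/2f) with d = 15.8644 mm and f = 21.51 mm.
d/2f = 0.36877; arctan(0.36877) ≈ 20.2424°, so α ≈ 40.4848°.

40.485°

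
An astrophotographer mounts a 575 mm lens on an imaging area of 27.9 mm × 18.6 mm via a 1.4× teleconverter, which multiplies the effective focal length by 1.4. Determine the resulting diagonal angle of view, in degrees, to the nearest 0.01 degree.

Effective focal length f = 575 × 1.4 = 805 mm.
Sensor diagonal = √(27.9² + 18.6²) = √1124.3700 ≈ 33.5316 mm.
α = 2·arctan(33.532 / (2 × 805)) = 2·arctan(0.02083) ≈ 2.3863°.

2.39°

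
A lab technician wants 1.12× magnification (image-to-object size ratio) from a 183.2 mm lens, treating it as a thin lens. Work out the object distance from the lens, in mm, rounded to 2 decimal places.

With m = dᵢ/dₒ and 1/f = 1/dₒ + 1/dᵢ, substituting dᵢ = m·dₒ gives 1/f = (1 + 1/m)/dₒ, hence dₒ = f·(1 + 1/m).
dₒ = 183.2 × (1 + 1/1.12) = 183.2 × 1.89286 ≈ 346.771 mm.

346.77 mm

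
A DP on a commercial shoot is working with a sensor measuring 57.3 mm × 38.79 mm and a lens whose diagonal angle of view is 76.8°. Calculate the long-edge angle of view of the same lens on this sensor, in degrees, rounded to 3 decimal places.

Sensor diagonal = √(57.3² + 38.79²) = √4787.9541 ≈ 69.1950 mm.
From the diagonal AOV: f = 69.1950 / (2·tan(38.4°)) = 69.1950 / 1.58518 ≈ 43.6512 mm.
Long-edge AOV = 2·arctan(57.3 / (2 × 43.6512)) = 2·arctan(0.65634) ≈ 66.5569°.

66.557°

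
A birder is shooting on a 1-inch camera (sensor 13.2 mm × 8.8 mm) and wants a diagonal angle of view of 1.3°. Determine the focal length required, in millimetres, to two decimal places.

Sensor diagonal = √(13.2² + 8.8²) = √251.6800 ≈ 15.8644 mm.
From α = 2·arctan(d/2f) we get f = d / (2·tan(α/2)).
With d = 15.8644 mm and α/2 = 0.65°, tan(α/2) ≈ 0.01135, so f ≈ 15.8644 / 0.02269 ≈ 699.1736 mm.

699.17 mm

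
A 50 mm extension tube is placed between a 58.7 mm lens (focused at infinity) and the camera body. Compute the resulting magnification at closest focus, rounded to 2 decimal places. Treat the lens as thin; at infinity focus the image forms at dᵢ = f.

0.85×

The tube moves the image plane from f to f + e, so dᵢ = 58.7 + 50 = 108.7 mm. Focus is achieved when 1/f = 1/dₒ + 1/dᵢ, giving dₒ = 1/(1/f − 1/(f+e)).
Magnification m = dᵢ/dₒ = (f+e)·(1/f − 1/(f+e)) = e/f = 50/58.7 ≈ 0.8518.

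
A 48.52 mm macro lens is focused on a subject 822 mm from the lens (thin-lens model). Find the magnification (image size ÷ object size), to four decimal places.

Thin lens: 1/f = 1/dₒ + 1/dᵢ → 1/dᵢ = 1/48.52 − 1/822 = 0.0193935 mm⁻¹, so dᵢ ≈ 51.5636 mm.
Magnification m = dᵢ/dₒ = 51.5636/822 ≈ 0.06273.

0.0627×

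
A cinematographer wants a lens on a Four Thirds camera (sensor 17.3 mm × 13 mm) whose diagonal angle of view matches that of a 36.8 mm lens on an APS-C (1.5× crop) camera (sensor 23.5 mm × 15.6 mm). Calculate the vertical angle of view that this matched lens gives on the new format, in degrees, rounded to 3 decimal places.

Sensor diagonal = √(23.5² + 15.6²) = √795.6100 ≈ 28.2066 mm.
Sensor diagonal = √(17.3² + 13²) = √468.2900 ≈ 21.6400 mm.
Equal diagonal AOV ⇒ f₂ = f₁ · 21.6400/28.2066 = 36.8 × 0.76720 ≈ 28.2329 mm.
Vertical AOV on the new format = 2·arctan(13 / (2 × 28.2329)) = 2·arctan(0.23023) ≈ 25.9303°.

25.930°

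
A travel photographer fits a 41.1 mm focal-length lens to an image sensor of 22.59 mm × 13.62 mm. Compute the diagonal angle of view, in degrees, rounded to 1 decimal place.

Sensor diagonal = √(22.59² + 13.62²) = √695.8125 ≈ 26.3783 mm.
Angle of view α = 2·arctan(d/2f) with d = 26.3783 mm and f = 41.1 mm.
d/2f = 0.32090; arctan(0.32090) ≈ 17.7916°, so α ≈ 35.5832°.

35.6°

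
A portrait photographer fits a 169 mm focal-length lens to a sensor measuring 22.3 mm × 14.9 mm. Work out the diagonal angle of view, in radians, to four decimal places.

0.1584 rad

Sensor diagonal = √(22.3² + 14.9²) = √719.3000 ≈ 26.8198 mm.
Angle of view α = 2·arctan(d/2f) with d = 26.8198 mm and f = 169 mm.
d/2f = 0.07935; arctan(0.07935) ≈ 0.0792 rad, so α ≈ 0.1584 rad.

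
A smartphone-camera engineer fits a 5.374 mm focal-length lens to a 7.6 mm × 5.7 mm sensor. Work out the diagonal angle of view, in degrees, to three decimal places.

Sensor diagonal = √(7.6² + 5.7²) = √90.2500 ≈ 9.5000 mm.
Angle of view α = 2·arctan(d/2f) with d = 9.5000 mm and f = 5.374 mm.
d/2f = 0.88389; arctan(0.88389) ≈ 41.4730°, so α ≈ 82.9460°.

82.946°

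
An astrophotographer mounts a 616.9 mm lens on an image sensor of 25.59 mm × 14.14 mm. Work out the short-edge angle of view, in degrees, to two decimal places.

1.31°

Angle of view α = 2·arctan(h/2f) with h = 14.14 mm and f = 616.9 mm.
h/2f = 0.01146; arctan(0.01146) ≈ 0.6566°, so α ≈ 1.3132°.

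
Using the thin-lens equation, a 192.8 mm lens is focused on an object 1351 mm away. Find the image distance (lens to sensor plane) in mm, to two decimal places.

1/dᵢ = 1/f − 1/dₒ = 1/192.8 − 1/1351 = 0.0044465 mm⁻¹.
dᵢ = 1/0.0044465 ≈ 224.8945 mm.

224.89 mm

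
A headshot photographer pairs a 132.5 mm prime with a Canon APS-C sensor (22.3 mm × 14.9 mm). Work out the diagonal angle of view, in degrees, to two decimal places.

Sensor diagonal = √(22.3² + 14.9²) = √719.3000 ≈ 26.8198 mm.
Angle of view α = 2·arctan(d/2f) with d = 26.8198 mm and f = 132.5 mm.
d/2f = 0.10121; arctan(0.10121) ≈ 5.7790°, so α ≈ 11.5581°.

11.56°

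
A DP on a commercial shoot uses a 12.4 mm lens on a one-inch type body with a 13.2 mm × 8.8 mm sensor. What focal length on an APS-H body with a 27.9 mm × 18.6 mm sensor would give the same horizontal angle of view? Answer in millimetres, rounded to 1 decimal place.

26.2 mm

Equal angle of view means equal width/f ratio, so f₂ = f₁ · (width₂/width₁) = 12.4 × 27.9/13.2.
f₂ = 12.4 × 2.11364 ≈ 26.209 mm.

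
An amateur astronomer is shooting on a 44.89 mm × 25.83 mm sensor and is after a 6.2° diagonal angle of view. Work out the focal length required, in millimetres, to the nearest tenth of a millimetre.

478.1 mm

Sensor diagonal = √(44.89² + 25.83²) = √2682.3010 ≈ 51.7909 mm.
From α = 2·arctan(d/2f) we get f = d / (2·tan(α/2)).
With d = 51.7909 mm and α/2 = 3.1°, tan(α/2) ≈ 0.05416, so f ≈ 51.7909 / 0.10832 ≈ 478.1461 mm.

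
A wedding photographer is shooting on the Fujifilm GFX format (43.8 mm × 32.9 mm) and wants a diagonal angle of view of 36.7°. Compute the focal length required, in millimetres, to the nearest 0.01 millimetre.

82.58 mm

Sensor diagonal = √(43.8² + 32.9²) = √3000.8500 ≈ 54.7800 mm.
From α = 2·arctan(d/2f) we get f = d / (2·tan(α/2)).
With d = 54.7800 mm and α/2 = 18.35°, tan(α/2) ≈ 0.33169, so f ≈ 54.7800 / 0.66337 ≈ 82.5779 mm.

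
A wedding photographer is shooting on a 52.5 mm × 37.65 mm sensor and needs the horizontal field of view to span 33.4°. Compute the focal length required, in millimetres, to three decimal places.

From α = 2·arctan(w/2f) we get f = w / (2·tan(α/2)).
With w = 52.5 mm and α/2 = 16.7°, tan(α/2) ≈ 0.30001, so f ≈ 52.5 / 0.60003 ≈ 87.4958 mm.

87.496 mm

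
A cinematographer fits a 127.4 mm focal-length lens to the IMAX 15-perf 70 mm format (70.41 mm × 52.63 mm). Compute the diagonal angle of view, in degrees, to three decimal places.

Sensor diagonal = √(70.41² + 52.63²) = √7727.4850 ≈ 87.9061 mm.
Angle of view α = 2·arctan(d/2f) with d = 87.9061 mm and f = 127.4 mm.
d/2f = 0.34500; arctan(0.34500) ≈ 19.0345°, so α ≈ 38.0689°.

38.069°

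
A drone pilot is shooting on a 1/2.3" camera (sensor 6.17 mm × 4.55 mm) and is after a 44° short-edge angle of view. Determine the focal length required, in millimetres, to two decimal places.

From α = 2·arctan(h/2f) we get f = h / (2·tan(α/2)).
With h = 4.55 mm and α/2 = 22°, tan(α/2) ≈ 0.40403, so f ≈ 4.55 / 0.80805 ≈ 5.6308 mm.

5.63 mm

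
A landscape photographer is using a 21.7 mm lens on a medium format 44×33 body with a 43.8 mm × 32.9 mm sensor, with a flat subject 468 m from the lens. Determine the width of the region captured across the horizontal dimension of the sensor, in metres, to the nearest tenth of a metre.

944.6 m

dₒ: 468 m = 468000 mm.
Similar triangles through the lens centre give W/dₒ = w/dᵢ; with 1/f = 1/dₒ + 1/dᵢ this gives W = w·(dₒ − f)/f.
W = 43.8 mm × (468000 − 21.7) / 21.7 = 43.8 × 21565.8203 ≈ 944582.928 mm = 944.583 m.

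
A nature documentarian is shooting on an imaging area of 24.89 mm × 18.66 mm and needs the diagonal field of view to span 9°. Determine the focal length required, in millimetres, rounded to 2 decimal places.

197.63 mm

Sensor diagonal = √(24.89² + 18.66²) = √967.7077 ≈ 31.1080 mm.
From α = 2·arctan(d/2f) we get f = d / (2·tan(α/2)).
With d = 31.1080 mm and α/2 = 4.5°, tan(α/2) ≈ 0.07870, so f ≈ 31.1080 / 0.15740 ≈ 197.6323 mm.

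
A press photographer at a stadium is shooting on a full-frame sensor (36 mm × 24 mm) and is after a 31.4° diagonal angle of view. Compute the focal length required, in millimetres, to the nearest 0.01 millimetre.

Sensor diagonal = √(36² + 24²) = √1872.0000 ≈ 43.2666 mm.
From α = 2·arctan(d/2f) we get f = d / (2·tan(α/2)).
With d = 43.2666 mm and α/2 = 15.7°, tan(α/2) ≈ 0.28109, so f ≈ 43.2666 / 0.56217 ≈ 76.9629 mm.

76.96 mm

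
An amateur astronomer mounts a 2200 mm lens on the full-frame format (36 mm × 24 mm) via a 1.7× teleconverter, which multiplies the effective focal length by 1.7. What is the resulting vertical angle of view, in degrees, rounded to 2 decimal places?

Effective focal length f = 2200 × 1.7 = 3740 mm.
α = 2·arctan(24 / (2 × 3740)) = 2·arctan(0.00321) ≈ 0.3677°.

0.37°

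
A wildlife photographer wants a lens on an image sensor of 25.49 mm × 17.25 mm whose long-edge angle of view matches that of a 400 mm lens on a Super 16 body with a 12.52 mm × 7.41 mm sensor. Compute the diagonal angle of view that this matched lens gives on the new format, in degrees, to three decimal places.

Equal long-edge AOV ⇒ f₂ = f₁ · 25.49/12.52 = 400 × 2.03594 ≈ 814.3770 mm.
Sensor diagonal = √(25.49² + 17.25²) = √947.3026 ≈ 30.7783 mm.
Diagonal AOV on the new format = 2·arctan(30.7783 / (2 × 814.3770)) = 2·arctan(0.01890) ≈ 2.1652°.

2.165°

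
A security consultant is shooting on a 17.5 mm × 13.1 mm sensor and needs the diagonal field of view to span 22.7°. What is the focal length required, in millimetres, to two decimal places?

Sensor diagonal = √(17.5² + 13.1²) = √477.8600 ≈ 21.8600 mm.
From α = 2·arctan(d/2f) we get f = d / (2·tan(α/2)).
With d = 21.8600 mm and α/2 = 11.35°, tan(α/2) ≈ 0.20073, so f ≈ 21.8600 / 0.40145 ≈ 54.4520 mm.

54.45 mm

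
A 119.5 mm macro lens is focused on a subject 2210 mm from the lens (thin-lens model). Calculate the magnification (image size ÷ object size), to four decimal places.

Thin lens: 1/f = 1/dₒ + 1/dᵢ → 1/dᵢ = 1/119.5 − 1/2210 = 0.0079157 mm⁻¹, so dᵢ ≈ 126.3310 mm.
Magnification m = dᵢ/dₒ = 126.3310/2210 ≈ 0.05716.

0.0572×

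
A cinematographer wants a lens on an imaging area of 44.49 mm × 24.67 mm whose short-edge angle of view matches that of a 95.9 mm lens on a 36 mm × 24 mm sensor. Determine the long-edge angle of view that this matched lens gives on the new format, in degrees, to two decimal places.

25.43°

Equal short-edge AOV ⇒ f₂ = f₁ · 24.67/24 = 95.9 × 1.02792 ≈ 98.5772 mm.
Long-edge AOV on the new format = 2·arctan(44.49 / (2 × 98.5772)) = 2·arctan(0.22566) ≈ 25.4328°.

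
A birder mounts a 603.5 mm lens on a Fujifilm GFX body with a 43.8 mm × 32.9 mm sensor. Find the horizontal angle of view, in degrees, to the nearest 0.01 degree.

4.16°

Angle of view α = 2·arctan(w/2f) with w = 43.8 mm and f = 603.5 mm.
w/2f = 0.03629; arctan(0.03629) ≈ 2.0783°, so α ≈ 4.1565°.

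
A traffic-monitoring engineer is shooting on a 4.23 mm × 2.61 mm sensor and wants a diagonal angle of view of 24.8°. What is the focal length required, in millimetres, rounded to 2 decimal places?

Sensor diagonal = √(4.23² + 2.61²) = √24.7050 ≈ 4.9704 mm.
From α = 2·arctan(d/2f) we get f = d / (2·tan(α/2)).
With d = 4.9704 mm and α/2 = 12.4°, tan(α/2) ≈ 0.21986, so f ≈ 4.9704 / 0.43973 ≈ 11.3034 mm.

11.30 mm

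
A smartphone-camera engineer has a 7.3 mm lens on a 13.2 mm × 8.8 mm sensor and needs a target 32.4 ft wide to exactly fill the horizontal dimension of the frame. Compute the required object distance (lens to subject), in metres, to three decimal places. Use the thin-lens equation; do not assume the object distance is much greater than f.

5.469 m

W: 32.4 ft × 304.8 mm/ft = 9875.52 mm.
Magnification m = w/W = dᵢ/dₒ; combined with 1/f = 1/dₒ + 1/dᵢ this gives dₒ = f·(1 + W/w).
dₒ = 7.3 mm × (1 + 9875.52/13.2) = 7.3 × 749.1454 ≈ 5468.762 mm = 5.46876 m.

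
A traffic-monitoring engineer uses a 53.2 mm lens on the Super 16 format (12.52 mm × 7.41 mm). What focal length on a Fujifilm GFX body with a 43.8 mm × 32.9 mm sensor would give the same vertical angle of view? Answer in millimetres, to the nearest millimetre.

236 mm

Equal angle of view means equal height/f ratio, so f₂ = f₁ · (height₂/height₁) = 53.2 × 32.9/7.41.
f₂ = 53.2 × 4.43995 ≈ 236.205 mm.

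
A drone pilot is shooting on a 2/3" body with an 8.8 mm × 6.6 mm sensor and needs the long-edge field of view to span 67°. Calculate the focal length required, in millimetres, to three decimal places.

From α = 2·arctan(w/2f) we get f = w / (2·tan(α/2)).
With w = 8.8 mm and α/2 = 33.5°, tan(α/2) ≈ 0.66189, so f ≈ 8.8 / 1.32377 ≈ 6.6477 mm.

6.648 mm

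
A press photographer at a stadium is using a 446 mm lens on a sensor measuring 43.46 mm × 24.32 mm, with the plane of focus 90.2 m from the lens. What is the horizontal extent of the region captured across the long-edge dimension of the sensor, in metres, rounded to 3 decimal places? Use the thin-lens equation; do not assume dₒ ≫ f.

dₒ: 90.2 m = 90200 mm.
Similar triangles through the lens centre give W/dₒ = w/dᵢ; with 1/f = 1/dₒ + 1/dᵢ this gives W = w·(dₒ − f)/f.
W = 43.46 mm × (90200 − 446) / 446 = 43.46 × 201.2422 ≈ 8745.984 mm = 8.74598 m.

8.746 m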